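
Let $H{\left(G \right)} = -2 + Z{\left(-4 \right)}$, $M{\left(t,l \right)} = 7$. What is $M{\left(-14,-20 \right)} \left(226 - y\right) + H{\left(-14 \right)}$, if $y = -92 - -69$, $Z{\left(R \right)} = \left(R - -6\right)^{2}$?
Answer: $1745$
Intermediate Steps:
$Z{\left(R \right)} = \left(6 + R\right)^{2}$ ($Z{\left(R \right)} = \left(R + 6\right)^{2} = \left(6 + R\right)^{2}$)
$y = -23$ ($y = -92 + 69 = -23$)
$H{\left(G \right)} = 2$ ($H{\left(G \right)} = -2 + \left(6 - 4\right)^{2} = -2 + 2^{2} = -2 + 4 = 2$)
$M{\left(-14,-20 \right)} \left(226 - y\right) + H{\left(-14 \right)} = 7 \left(226 - -23\right) + 2 = 7 \left(226 + 23\right) + 2 = 7 \cdot 249 + 2 = 1743 + 2 = 1745$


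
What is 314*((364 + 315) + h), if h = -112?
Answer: 178038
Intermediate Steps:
314*((364 + 315) + h) = 314*((364 + 315) - 112) = 314*(679 - 112) = 314*567 = 178038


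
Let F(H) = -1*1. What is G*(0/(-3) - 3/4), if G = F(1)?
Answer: 3/4 ≈ 0.75000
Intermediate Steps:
F(H) = -1
G = -1
G*(0/(-3) - 3/4) = -(0/(-3) - 3/4) = -(0*(-1/3) - 3*1/4) = -(0 - 3/4) = -1*(-3/4) = 3/4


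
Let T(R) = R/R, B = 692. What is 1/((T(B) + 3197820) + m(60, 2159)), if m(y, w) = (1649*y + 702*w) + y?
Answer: 1/4812439 ≈ 2.0779e-7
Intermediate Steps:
m(y, w) = 702*w + 1650*y (m(y, w) = (702*w + 1649*y) + y = 702*w + 1650*y)
T(R) = 1
1/((T(B) + 3197820) + m(60, 2159)) = 1/((1 + 3197820) + (702*2159 + 1650*60)) = 1/(3197821 + (1515618 + 99000)) = 1/(3197821 + 1614618) = 1/4812439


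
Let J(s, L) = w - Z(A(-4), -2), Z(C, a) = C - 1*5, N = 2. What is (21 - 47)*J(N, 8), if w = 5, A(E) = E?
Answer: -364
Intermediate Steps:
Z(C, a) = -5 + C (Z(C, a) = C - 5 = -5 + C)
J(s, L) = 14 (J(s, L) = 5 - (-5 - 4) = 5 - 1*(-9) = 5 + 9 = 14)
(21 - 47)*J(N, 8) = (21 - 47)*14 = -26*14 = -364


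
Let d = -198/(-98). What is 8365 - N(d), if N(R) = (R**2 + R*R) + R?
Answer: 20059912/2401 ≈ 8354.8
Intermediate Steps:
d = 99/49 (d = -198*(-1/98) = 99/49 ≈ 2.0204)
N(R) = R + 2*R**2 (N(R) = (R**2 + R**2) + R = 2*R**2 + R = R + 2*R**2)
8365 - N(d) = 8365 - 99*(1 + 2*(99/49))/49 = 8365 - 99*(1 + 198/49)/49 = 8365 - 99*247/(49*49) = 8365 - 1*24453/2401 = 8365 - 24453/2401 = 20059912/2401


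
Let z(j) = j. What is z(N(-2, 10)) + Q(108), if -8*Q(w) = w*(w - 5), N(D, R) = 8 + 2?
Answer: -2761/2 ≈ -1380.5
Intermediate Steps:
N(D, R) = 10
Q(w) = -w*(-5 + w)/8 (Q(w) = -w*(w - 5)/8 = -w*(-5 + w)/8)
z(N(-2, 10)) + Q(108) = 10 + (⅛)*108*(5 - 1*108) = 10 + (⅛)*108*(5 - 108) = 10 + (⅛)*108*(-103) = 10 - 2781/2 = -2761/2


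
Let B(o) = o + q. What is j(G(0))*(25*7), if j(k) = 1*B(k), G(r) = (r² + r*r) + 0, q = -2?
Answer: -350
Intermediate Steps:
G(r) = 2*r² (G(r) = (r² + r²) + 0 = 2*r² + 0 = 2*r²)
B(o) = -2 + o (B(o) = o - 2 = -2 + o)
j(k) = -2 + k (j(k) = 1*(-2 + k) = -2 + k)
j(G(0))*(25*7) = (-2 + 2*0²)*(25*7) = (-2 + 2*0)*175 = (-2 + 0)*175 = -2*175 = -350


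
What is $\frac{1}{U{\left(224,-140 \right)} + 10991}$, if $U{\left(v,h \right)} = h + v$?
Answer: $\frac{1}{11075} \approx 9.0293 \cdot 10^{-5}$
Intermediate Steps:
$\frac{1}{U{\left(224,-140 \right)} + 10991} = \frac{1}{\left(-140 + 224\right) + 10991} = \frac{1}{84 + 10991} = \frac{1}{11075}$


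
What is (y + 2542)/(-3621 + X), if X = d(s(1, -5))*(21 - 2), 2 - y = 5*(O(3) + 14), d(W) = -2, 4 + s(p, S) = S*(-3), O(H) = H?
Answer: -2459/3659 ≈ -0.67204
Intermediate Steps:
s(p, S) = -4 - 3*S (s(p, S) = -4 + S*(-3) = -4 - 3*S)
y = -83 (y = 2 - 5*(3 + 14) = 2 - 5*17 = 2 - 1*85 = 2 - 85 = -83)
X = -38 (X = -2*(21 - 2) = -2*19 = -38)
(y + 2542)/(-3621 + X) = (-83 + 2542)/(-3621 - 38) = 2459/(-3659) = 2459*(-1/3659) = -2459/3659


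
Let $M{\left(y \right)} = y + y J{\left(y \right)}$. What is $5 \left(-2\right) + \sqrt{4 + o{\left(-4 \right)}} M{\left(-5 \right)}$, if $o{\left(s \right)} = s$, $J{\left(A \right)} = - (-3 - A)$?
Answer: $-10$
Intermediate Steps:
$J{\left(A \right)} = 3 + A$
$M{\left(y \right)} = y + y \left(3 + y\right)$
$5 \left(-2\right) + \sqrt{4 + o{\left(-4 \right)}} M{\left(-5 \right)} = 5 \left(-2\right) + \sqrt{4 - 4} \left(- 5 \left(4 - 5\right)\right) = -10 + \sqrt{0} \left(\left(-5\right) \left(-1\right)\right) = -10 + 0 \cdot 5 = -10 + 0 = -10$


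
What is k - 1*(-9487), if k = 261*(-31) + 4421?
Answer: 5817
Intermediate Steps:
k = -3670 (k = -8091 + 4421 = -3670)
k - 1*(-9487) = -3670 - 1*(-9487) = -3670 + 9487 = 5817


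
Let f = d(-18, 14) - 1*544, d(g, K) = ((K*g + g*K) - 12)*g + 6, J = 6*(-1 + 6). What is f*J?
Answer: 262500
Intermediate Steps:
J = 30 (J = 6*5 = 30)
d(g, K) = 6 + g*(-12 + 2*K*g) (d(g, K) = ((K*g + K*g) - 12)*g + 6 = (2*K*g - 12)*g + 6 = (-12 + 2*K*g)*g + 6 = g*(-12 + 2*K*g) + 6 = 6 + g*(-12 + 2*K*g))
f = 8750 (f = (6 - 12*(-18) + 2*14*(-18)²) - 1*544 = (6 + 216 + 2*14*324) - 544 = (6 + 216 + 9072) - 544 = 9294 - 544 = 8750)
f*J = 8750*30 = 262500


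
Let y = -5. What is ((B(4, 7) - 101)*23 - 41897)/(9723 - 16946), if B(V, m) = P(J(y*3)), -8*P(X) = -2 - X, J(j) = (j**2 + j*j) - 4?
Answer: 42932/7223 ≈ 5.9438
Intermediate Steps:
J(j) = -4 + 2*j**2 (J(j) = (j**2 + j**2) - 4 = 2*j**2 - 4 = -4 + 2*j**2)
P(X) = 1/4 + X/8 (P(X) = -(-2 - X)/8 = 1/4 + X/8)
B(V, m) = 56 (B(V, m) = 1/4 + (-4 + 2*(-5*3)**2)/8 = 1/4 + (-4 + 2*(-15)**2)/8 = 1/4 + (-4 + 2*225)/8 = 1/4 + (-4 + 450)/8 = 1/4 + (1/8)*446 = 1/4 + 223/4 = 56)
((B(4, 7) - 101)*23 - 41897)/(9723 - 16946) = ((56 - 101)*23 - 41897)/(9723 - 16946) = (-45*23 - 41897)/(-7223) = (-1035 - 41897)*(-1/7223) = -42932*(-1/7223) = 42932/7223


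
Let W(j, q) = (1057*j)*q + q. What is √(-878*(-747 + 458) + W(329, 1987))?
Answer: 2*√172810235 ≈ 26291.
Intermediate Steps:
W(j, q) = q + 1057*j*q (W(j, q) = 1057*j*q + q = q + 1057*j*q)
√(-878*(-747 + 458) + W(329, 1987)) = √(-878*(-747 + 458) + 1987*(1 + 1057*329)) = √(-878*(-289) + 1987*(1 + 347753)) = √(253742 + 1987*347754) = √(253742 + 690987198) = √691240940 = 2*√172810235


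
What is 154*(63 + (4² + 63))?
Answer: 21868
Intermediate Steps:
154*(63 + (4² + 63)) = 154*(63 + (16 + 63)) = 154*(63 + 79) = 154*142 = 21868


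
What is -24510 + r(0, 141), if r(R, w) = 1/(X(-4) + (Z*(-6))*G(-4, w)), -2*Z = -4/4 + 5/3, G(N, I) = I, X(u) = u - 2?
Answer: -6764759/276 ≈ -24510.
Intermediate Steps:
X(u) = -2 + u
Z = -⅓ (Z = -(-4/4 + 5/3)/2 = -(-4*¼ + 5*(⅓))/2 = -(-1 + 5/3)/2 = -½*⅔ = -⅓ ≈ -0.33333)
r(R, w) = 1/(-6 + 2*w) (r(R, w) = 1/((-2 - 4) + (-⅓*(-6))*w) = 1/(-6 + 2*w))
-24510 + r(0, 141) = -24510 + 1/(2*(-3 + 141)) = -24510 + (½)/138 = -24510 + (½)*(1/138) = -24510 + 1/276 = -6764759/276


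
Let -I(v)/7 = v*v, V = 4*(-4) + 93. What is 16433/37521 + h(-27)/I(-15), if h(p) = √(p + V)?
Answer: 16433/37521 - √2/315 ≈ 0.43348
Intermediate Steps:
V = 77 (V = -16 + 93 = 77)
I(v) = -7*v² (I(v) = -7*v*v = -7*v²)
h(p) = √(77 + p) (h(p) = √(p + 77) = √(77 + p))
16433/37521 + h(-27)/I(-15) = 16433/37521 + √(77 - 27)/((-7*(-15)²)) = 16433*(1/37521) + √50/((-7*225)) = 16433/37521 + (5*√2)/(-1575) = 16433/37521 + (5*√2)*(-1/1575) = 16433/37521 - √2/315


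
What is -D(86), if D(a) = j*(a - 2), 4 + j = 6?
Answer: -168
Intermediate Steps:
j = 2 (j = -4 + 6 = 2)
D(a) = -4 + 2*a (D(a) = 2*(a - 2) = 2*(-2 + a) = -4 + 2*a)
-D(86) = -(-4 + 2*86) = -(-4 + 172) = -1*168 = -168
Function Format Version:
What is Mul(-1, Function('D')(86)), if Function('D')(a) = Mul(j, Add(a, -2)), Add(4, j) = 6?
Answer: -168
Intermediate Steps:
j = 2 (j = Add(-4, 6) = 2)
Function('D')(a) = Add(-4, Mul(2, a)) (Function('D')(a) = Mul(2, Add(a, -2)) = Mul(2, Add(-2, a)) = Add(-4, Mul(2, a)))
Mul(-1, Function('D')(86)) = Mul(-1, Add(-4, Mul(2, 86))) = Mul(-1, Add(-4, 172)) = Mul(-1, 168) = -168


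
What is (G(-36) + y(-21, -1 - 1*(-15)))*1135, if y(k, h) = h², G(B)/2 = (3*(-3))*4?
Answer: 140740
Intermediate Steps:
G(B) = -72 (G(B) = 2*((3*(-3))*4) = 2*(-9*4) = 2*(-36) = -72)
(G(-36) + y(-21, -1 - 1*(-15)))*1135 = (-72 + (-1 - 1*(-15))²)*1135 = (-72 + (-1 + 15)²)*1135 = (-72 + 14²)*1135 = (-72 + 196)*1135 = 124*1135 = 140740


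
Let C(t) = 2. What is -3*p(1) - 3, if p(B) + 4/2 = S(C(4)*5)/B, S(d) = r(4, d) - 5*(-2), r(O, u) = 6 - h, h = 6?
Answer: -27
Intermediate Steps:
r(O, u) = 0 (r(O, u) = 6 - 1*6 = 6 - 6 = 0)
S(d) = 10 (S(d) = 0 - 5*(-2) = 0 - 1*(-10) = 0 + 10 = 10)
p(B) = -2 + 10/B
-3*p(1) - 3 = -3*(-2 + 10/1) - 3 = -3*(-2 + 10*1) - 3 = -3*(-2 + 10) - 3 = -3*8 - 3 = -24 - 3 = -27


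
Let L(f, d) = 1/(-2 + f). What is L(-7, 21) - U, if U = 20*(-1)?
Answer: 179/9 ≈ 19.889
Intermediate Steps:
U = -20
L(-7, 21) - U = 1/(-2 - 7) - 1*(-20) = 1/(-9) + 20 = -⅑ + 20 = 179/9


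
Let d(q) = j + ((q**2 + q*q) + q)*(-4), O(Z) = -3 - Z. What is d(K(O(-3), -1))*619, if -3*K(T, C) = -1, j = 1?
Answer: -6809/9 ≈ -756.56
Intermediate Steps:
K(T, C) = 1/3 (K(T, C) = -1/3*(-1) = 1/3)
d(q) = 1 - 8*q**2 - 4*q (d(q) = 1 + ((q**2 + q*q) + q)*(-4) = 1 + ((q**2 + q**2) + q)*(-4) = 1 + (2*q**2 + q)*(-4) = 1 + (q + 2*q**2)*(-4) = 1 + (-8*q**2 - 4*q) = 1 - 8*q**2 - 4*q)
d(K(O(-3), -1))*619 = (1 - 8*(1/3)**2 - 4*1/3)*619 = (1 - 8*1/9 - 4/3)*619 = (1 - 8/9 - 4/3)*619 = -11/9*619 = -6809/9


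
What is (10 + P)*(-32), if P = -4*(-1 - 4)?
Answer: -960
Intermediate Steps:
P = 20 (P = -4*(-5) = 20)
(10 + P)*(-32) = (10 + 20)*(-32) = 30*(-32) = -960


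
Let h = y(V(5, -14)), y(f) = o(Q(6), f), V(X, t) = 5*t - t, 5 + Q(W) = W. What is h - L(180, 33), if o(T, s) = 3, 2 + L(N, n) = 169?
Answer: -164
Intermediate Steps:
Q(W) = -5 + W
L(N, n) = 167 (L(N, n) = -2 + 169 = 167)
V(X, t) = 4*t
y(f) = 3
h = 3
h - L(180, 33) = 3 - 1*167 = 3 - 167 = -164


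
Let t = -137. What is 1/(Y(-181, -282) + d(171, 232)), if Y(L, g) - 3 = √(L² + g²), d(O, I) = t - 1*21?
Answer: 31/17652 + √112285/88260 ≈ 0.0055528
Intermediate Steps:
d(O, I) = -158 (d(O, I) = -137 - 1*21 = -137 - 21 = -158)
Y(L, g) = 3 + √(L² + g²)
1/(Y(-181, -282) + d(171, 232)) = 1/((3 + √((-181)² + (-282)²)) - 158) = 1/((3 + √(32761 + 79524)) - 158) = 1/((3 + √112285) - 158) = 1/(-155 + √112285)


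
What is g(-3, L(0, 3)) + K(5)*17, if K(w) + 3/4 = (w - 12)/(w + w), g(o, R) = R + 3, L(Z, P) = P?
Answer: -373/20 ≈ -18.650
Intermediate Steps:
g(o, R) = 3 + R
K(w) = -3/4 + (-12 + w)/(2*w) (K(w) = -3/4 + (w - 12)/(w + w) = -3/4 + (-12 + w)/((2*w)) = -3/4 + (-12 + w)*(1/(2*w)) = -3/4 + (-12 + w)/(2*w))
g(-3, L(0, 3)) + K(5)*17 = (3 + 3) + ((1/4)*(-24 - 1*5)/5)*17 = 6 + ((1/4)*(1/5)*(-24 - 5))*17 = 6 + ((1/4)*(1/5)*(-29))*17 = 6 - 29/20*17 = 6 - 493/20 = -373/20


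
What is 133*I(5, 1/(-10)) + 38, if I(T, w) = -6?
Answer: -760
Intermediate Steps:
133*I(5, 1/(-10)) + 38 = 133*(-6) + 38 = -798 + 38 = -760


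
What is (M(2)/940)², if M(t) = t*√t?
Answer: 1/110450 ≈ 9.0539e-6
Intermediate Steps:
M(t) = t^(3/2)
(M(2)/940)² = (2^(3/2)/940)² = ((2*√2)*(1/940))² = (√2/470)² = 1/110450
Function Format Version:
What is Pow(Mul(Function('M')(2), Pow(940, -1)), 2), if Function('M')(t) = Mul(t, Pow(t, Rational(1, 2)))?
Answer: Rational(1, 110450) ≈ 9.0539e-6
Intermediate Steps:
Function('M')(t) = Pow(t, Rational(3, 2))
Pow(Mul(Function('M')(2), Pow(940, -1)), 2) = Pow(Mul(Pow(2, Rational(3, 2)), Pow(940, -1)), 2) = Pow(Mul(Mul(2, Pow(2, Rational(1, 2))), Rational(1, 940)), 2) = Pow(Mul(Rational(1, 470), Pow(2, Rational(1, 2))), 2) = Rational(1, 110450)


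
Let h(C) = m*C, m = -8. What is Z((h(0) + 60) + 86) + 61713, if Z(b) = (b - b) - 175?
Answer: 61538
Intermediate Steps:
h(C) = -8*C
Z(b) = -175 (Z(b) = 0 - 175 = -175)
Z((h(0) + 60) + 86) + 61713 = -175 + 61713 = 61538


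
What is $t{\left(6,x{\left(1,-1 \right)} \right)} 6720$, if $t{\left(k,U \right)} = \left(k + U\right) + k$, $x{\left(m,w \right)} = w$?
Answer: $73920$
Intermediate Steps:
$t{\left(k,U \right)} = U + 2 k$ ($t{\left(k,U \right)} = \left(U + k\right) + k = U + 2 k$)
$t{\left(6,x{\left(1,-1 \right)} \right)} 6720 = \left(-1 + 2 \cdot 6\right) 6720 = \left(-1 + 12\right) 6720 = 11 \cdot 6720 = 73920$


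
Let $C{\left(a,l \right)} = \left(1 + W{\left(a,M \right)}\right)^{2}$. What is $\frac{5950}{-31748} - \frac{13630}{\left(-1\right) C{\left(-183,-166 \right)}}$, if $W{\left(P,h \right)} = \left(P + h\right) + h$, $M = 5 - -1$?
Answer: $\frac{3259628}{11468965} \approx 0.28421$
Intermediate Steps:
$M = 6$ ($M = 5 + 1 = 6$)
$W{\left(P,h \right)} = P + 2 h$
$C{\left(a,l \right)} = \left(13 + a\right)^{2}$ ($C{\left(a,l \right)} = \left(1 + \left(a + 2 \cdot 6\right)\right)^{2} = \left(1 + \left(a + 12\right)\right)^{2} = \left(1 + \left(12 + a\right)\right)^{2} = \left(13 + a\right)^{2}$)
$\frac{5950}{-31748} - \frac{13630}{\left(-1\right) C{\left(-183,-166 \right)}} = \frac{5950}{-31748} - \frac{13630}{\left(-1\right) \left(13 - 183\right)^{2}} = 5950 \left(- \frac{1}{31748}\right) - \frac{13630}{\left(-1\right) \left(-170\right)^{2}} = - \frac{2975}{15874} - \frac{13630}{\left(-1\right) 28900} = - \frac{2975}{15874} - \frac{13630}{-28900} = - \frac{2975}{15874} - - \frac{1363}{2890} = - \frac{2975}{15874} + \frac{1363}{2890} = \frac{3259628}{11468965}$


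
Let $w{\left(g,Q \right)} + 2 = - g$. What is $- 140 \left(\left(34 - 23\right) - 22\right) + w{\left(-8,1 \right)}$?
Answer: $1546$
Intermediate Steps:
$w{\left(g,Q \right)} = -2 - g$
$- 140 \left(\left(34 - 23\right) - 22\right) + w{\left(-8,1 \right)} = - 140 \left(\left(34 - 23\right) - 22\right) - -6 = - 140 \left(11 - 22\right) + \left(-2 + 8\right) = \left(-140\right) \left(-11\right) + 6 = 1540 + 6 = 1546$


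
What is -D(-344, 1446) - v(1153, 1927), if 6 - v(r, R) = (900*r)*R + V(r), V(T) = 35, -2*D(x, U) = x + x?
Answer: 1999647585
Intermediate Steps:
D(x, U) = -x (D(x, U) = -(x + x)/2 = -x)
v(r, R) = -29 - 900*R*r (v(r, R) = 6 - ((900*r)*R + 35) = 6 - (900*R*r + 35) = 6 - (35 + 900*R*r) = 6 + (-35 - 900*R*r) = -29 - 900*R*r)
-D(-344, 1446) - v(1153, 1927) = -(-1)*(-344) - (-29 - 900*1927*1153) = -1*344 - (-29 - 1999647900) = -344 - 1*(-1999647929) = -344 + 1999647929 = 1999647585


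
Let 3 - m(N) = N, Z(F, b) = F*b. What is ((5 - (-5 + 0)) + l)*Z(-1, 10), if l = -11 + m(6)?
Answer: 40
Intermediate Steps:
m(N) = 3 - N
l = -14 (l = -11 + (3 - 1*6) = -11 + (3 - 6) = -11 - 3 = -14)
((5 - (-5 + 0)) + l)*Z(-1, 10) = ((5 - (-5 + 0)) - 14)*(-1*10) = ((5 - 1*(-5)) - 14)*(-10) = ((5 + 5) - 14)*(-10) = (10 - 14)*(-10) = -4*(-10) = 40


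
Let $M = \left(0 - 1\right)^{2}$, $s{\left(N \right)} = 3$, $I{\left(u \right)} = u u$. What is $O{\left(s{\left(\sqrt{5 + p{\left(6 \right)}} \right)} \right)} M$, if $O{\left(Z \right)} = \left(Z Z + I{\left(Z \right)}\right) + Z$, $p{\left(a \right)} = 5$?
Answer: $21$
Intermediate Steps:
$I{\left(u \right)} = u^{2}$
$M = 1$ ($M = \left(-1\right)^{2} = 1$)
$O{\left(Z \right)} = Z + 2 Z^{2}$ ($O{\left(Z \right)} = \left(Z Z + Z^{2}\right) + Z = \left(Z^{2} + Z^{2}\right) + Z = 2 Z^{2} + Z = Z + 2 Z^{2}$)
$O{\left(s{\left(\sqrt{5 + p{\left(6 \right)}} \right)} \right)} M = 3 \left(1 + 2 \cdot 3\right) 1 = 3 \left(1 + 6\right) 1 = 3 \cdot 7 \cdot 1 = 21 \cdot 1 = 21$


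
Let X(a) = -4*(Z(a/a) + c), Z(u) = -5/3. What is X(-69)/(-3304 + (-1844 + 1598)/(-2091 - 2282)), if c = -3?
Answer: -122444/21672219 ≈ -0.0056498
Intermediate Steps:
Z(u) = -5/3 (Z(u) = -5*⅓ = -5/3)
X(a) = 56/3 (X(a) = -4*(-5/3 - 3) = -4*(-14/3) = 56/3)
X(-69)/(-3304 + (-1844 + 1598)/(-2091 - 2282)) = 56/(3*(-3304 + (-1844 + 1598)/(-2091 - 2282))) = 56/(3*(-3304 - 246/(-4373))) = 56/(3*(-3304 - 246*(-1/4373))) = 56/(3*(-3304 + 246/4373)) = 56/(3*(-14448146/4373)) = (56/3)*(-4373/14448146) = -122444/21672219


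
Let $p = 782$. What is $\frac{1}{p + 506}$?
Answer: $\frac{1}{1288} \approx 0.0007764$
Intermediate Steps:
$\frac{1}{p + 506} = \frac{1}{782 + 506} = \frac{1}{1288}$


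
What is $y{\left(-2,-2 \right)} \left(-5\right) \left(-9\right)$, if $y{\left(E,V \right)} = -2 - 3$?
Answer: $-225$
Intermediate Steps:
$y{\left(E,V \right)} = -5$
$y{\left(-2,-2 \right)} \left(-5\right) \left(-9\right) = \left(-5\right) \left(-5\right) \left(-9\right) = 25 \left(-9\right) = -225$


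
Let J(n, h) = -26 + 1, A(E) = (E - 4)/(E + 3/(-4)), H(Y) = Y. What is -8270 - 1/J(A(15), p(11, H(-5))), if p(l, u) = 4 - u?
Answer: -206749/25 ≈ -8270.0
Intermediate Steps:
A(E) = (-4 + E)/(-¾ + E) (A(E) = (-4 + E)/(E + 3*(-¼)) = (-4 + E)/(E - ¾) = (-4 + E)/(-¾ + E))
J(n, h) = -25
-8270 - 1/J(A(15), p(11, H(-5))) = -8270 - 1/(-25) = -8270 - 1*(-1/25) = -8270 + 1/25 = -206749/25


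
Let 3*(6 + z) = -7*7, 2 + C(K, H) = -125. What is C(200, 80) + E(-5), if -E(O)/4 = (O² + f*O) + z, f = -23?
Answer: -1793/3 ≈ -597.67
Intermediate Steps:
C(K, H) = -127 (C(K, H) = -2 - 125 = -127)
z = -67/3 (z = -6 + (-7*7)/3 = -6 + (⅓)*(-49) = -6 - 49/3 = -67/3 ≈ -22.333)
E(O) = 268/3 - 4*O² + 92*O (E(O) = -4*((O² - 23*O) - 67/3) = -4*(-67/3 + O² - 23*O) = 268/3 - 4*O² + 92*O)
C(200, 80) + E(-5) = -127 + (268/3 - 4*(-5)² + 92*(-5)) = -127 + (268/3 - 4*25 - 460) = -127 + (268/3 - 100 - 460) = -127 - 1412/3 = -1793/3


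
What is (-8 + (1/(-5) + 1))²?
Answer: 1296/25 ≈ 51.840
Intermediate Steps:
(-8 + (1/(-5) + 1))² = (-8 + (-⅕ + 1))² = (-8 + ⅘)² = (-36/5)² = 1296/25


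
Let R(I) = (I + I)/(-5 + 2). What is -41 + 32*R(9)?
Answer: -233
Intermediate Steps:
R(I) = -2*I/3 (R(I) = (2*I)/(-3) = (2*I)*(-⅓) = -2*I/3)
-41 + 32*R(9) = -41 + 32*(-⅔*9) = -41 + 32*(-6) = -41 - 192 = -233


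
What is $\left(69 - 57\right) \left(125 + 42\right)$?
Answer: $2004$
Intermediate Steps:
$\left(69 - 57\right) \left(125 + 42\right) = 12 \cdot 167 = 2004$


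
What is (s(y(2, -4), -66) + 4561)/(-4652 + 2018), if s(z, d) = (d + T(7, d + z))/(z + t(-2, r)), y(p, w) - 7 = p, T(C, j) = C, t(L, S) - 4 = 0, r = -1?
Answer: -29617/17121 ≈ -1.7299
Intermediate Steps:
t(L, S) = 4 (t(L, S) = 4 + 0 = 4)
y(p, w) = 7 + p
s(z, d) = (7 + d)/(4 + z) (s(z, d) = (d + 7)/(z + 4) = (7 + d)/(4 + z))
(s(y(2, -4), -66) + 4561)/(-4652 + 2018) = ((7 - 66)/(4 + (7 + 2)) + 4561)/(-4652 + 2018) = (-59/(4 + 9) + 4561)/(-2634) = (-59/13 + 4561)*(-1/2634) = (59234/13)*(-1/2634) = -29617/17121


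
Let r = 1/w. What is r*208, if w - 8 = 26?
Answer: 104/17 ≈ 6.1176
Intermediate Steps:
w = 34 (w = 8 + 26 = 34)
r = 1/34 ≈ 0.029412
r*208 = (1/34)*208 = 104/17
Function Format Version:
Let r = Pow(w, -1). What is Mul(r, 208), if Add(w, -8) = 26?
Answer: Rational(104, 17) ≈ 6.1176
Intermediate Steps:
w = 34 (w = Add(8, 26) = 34)
r = Rational(1, 34) (r = Pow(34, -1) = Rational(1, 34) ≈ 0.029412)
Mul(r, 208) = Mul(Rational(1, 34), 208) = Rational(104, 17)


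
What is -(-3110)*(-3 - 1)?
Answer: -12440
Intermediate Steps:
-(-3110)*(-3 - 1) = -(-3110)*(-4) = -622*20 = -12440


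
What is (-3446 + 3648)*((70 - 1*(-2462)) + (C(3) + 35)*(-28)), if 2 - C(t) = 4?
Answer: 324816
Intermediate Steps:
C(t) = -2 (C(t) = 2 - 1*4 = 2 - 4 = -2)
(-3446 + 3648)*((70 - 1*(-2462)) + (C(3) + 35)*(-28)) = (-3446 + 3648)*((70 - 1*(-2462)) + (-2 + 35)*(-28)) = 202*((70 + 2462) + 33*(-28)) = 202*(2532 - 924) = 202*1608 = 324816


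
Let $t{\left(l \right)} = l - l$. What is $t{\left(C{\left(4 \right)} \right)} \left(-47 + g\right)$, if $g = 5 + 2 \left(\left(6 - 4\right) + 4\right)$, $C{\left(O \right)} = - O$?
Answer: $0$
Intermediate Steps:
$g = 17$ ($g = 5 + 2 \left(2 + 4\right) = 5 + 2 \cdot 6 = 5 + 12 = 17$)
$t{\left(l \right)} = 0$
$t{\left(C{\left(4 \right)} \right)} \left(-47 + g\right) = 0 \left(-47 + 17\right) = 0 \left(-30\right) = 0$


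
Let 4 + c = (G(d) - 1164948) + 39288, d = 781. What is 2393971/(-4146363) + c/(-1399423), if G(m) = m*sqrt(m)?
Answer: 1317233481299/5802515748549 - 781*sqrt(781)/1399423 ≈ 0.21141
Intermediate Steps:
G(m) = m**(3/2)
c = -1125664 + 781*sqrt(781) (c = -4 + ((781**(3/2) - 1164948) + 39288) = -4 + ((781*sqrt(781) - 1164948) + 39288) = -4 + ((-1164948 + 781*sqrt(781)) + 39288) = -4 + (-1125660 + 781*sqrt(781)) = -1125664 + 781*sqrt(781) ≈ -1.1038e+6)
2393971/(-4146363) + c/(-1399423) = 2393971/(-4146363) + (-1125664 + 781*sqrt(781))/(-1399423) = 2393971*(-1/4146363) + (-1125664 + 781*sqrt(781))*(-1/1399423) = -2393971/4146363 + (1125664/1399423 - 781*sqrt(781)/1399423) = 1317233481299/5802515748549 - 781*sqrt(781)/1399423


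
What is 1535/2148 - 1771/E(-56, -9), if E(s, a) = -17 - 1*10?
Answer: 1281851/19332 ≈ 66.307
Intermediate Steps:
E(s, a) = -27 (E(s, a) = -17 - 10 = -27)
1535/2148 - 1771/E(-56, -9) = 1535/2148 - 1771/(-27) = 1535*(1/2148) - 1771*(-1/27) = 1535/2148 + 1771/27 = 1281851/19332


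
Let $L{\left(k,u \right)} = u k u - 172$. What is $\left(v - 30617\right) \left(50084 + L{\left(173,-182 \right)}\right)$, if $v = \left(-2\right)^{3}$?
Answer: $-177023647500$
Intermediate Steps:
$v = -8$
$L{\left(k,u \right)} = -172 + k u^{2}$ ($L{\left(k,u \right)} = k u u - 172 = k u^{2} - 172 = -172 + k u^{2}$)
$\left(v - 30617\right) \left(50084 + L{\left(173,-182 \right)}\right) = \left(-8 - 30617\right) \left(50084 - \left(172 - 173 \left(-182\right)^{2}\right)\right) = - 30625 \left(50084 + \left(-172 + 173 \cdot 33124\right)\right) = - 30625 \left(50084 + \left(-172 + 5730452\right)\right) = - 30625 \left(50084 + 5730280\right) = \left(-30625\right) 5780364 = -177023647500$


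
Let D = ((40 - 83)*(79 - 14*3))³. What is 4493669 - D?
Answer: 4031761740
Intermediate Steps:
D = -4027268071 (D = (-43*(79 - 42))³ = (-43*37)³ = (-1591)³ = -4027268071)
4493669 - D = 4493669 - 1*(-4027268071) = 4493669 + 4027268071 = 4031761740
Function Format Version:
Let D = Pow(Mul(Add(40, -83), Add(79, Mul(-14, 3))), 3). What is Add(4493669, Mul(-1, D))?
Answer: 4031761740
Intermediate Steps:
D = -4027268071 (D = Pow(Mul(-43, Add(79, -42)), 3) = Pow(Mul(-43, 37), 3) = Pow(-1591, 3) = -4027268071)
Add(4493669, Mul(-1, D)) = Add(4493669, Mul(-1, -4027268071)) = Add(4493669, 4027268071) = 4031761740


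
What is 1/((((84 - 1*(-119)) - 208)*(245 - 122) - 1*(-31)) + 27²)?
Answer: 1/145 ≈ 0.0068966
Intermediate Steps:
1/((((84 - 1*(-119)) - 208)*(245 - 122) - 1*(-31)) + 27²) = 1/((((84 + 119) - 208)*123 + 31) + 729) = 1/(((203 - 208)*123 + 31) + 729) = 1/((-5*123 + 31) + 729) = 1/((-615 + 31) + 729) = 1/(-584 + 729) = 1/145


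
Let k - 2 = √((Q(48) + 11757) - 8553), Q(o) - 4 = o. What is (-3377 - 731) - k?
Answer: -4110 - 2*√814 ≈ -4167.1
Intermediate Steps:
Q(o) = 4 + o
k = 2 + 2*√814 (k = 2 + √(((4 + 48) + 11757) - 8553) = 2 + √((52 + 11757) - 8553) = 2 + √(11809 - 8553) = 2 + √3256 = 2 + 2*√814 ≈ 59.061)
(-3377 - 731) - k = (-3377 - 731) - (2 + 2*√814) = -4108 + (-2 - 2*√814) = -4110 - 2*√814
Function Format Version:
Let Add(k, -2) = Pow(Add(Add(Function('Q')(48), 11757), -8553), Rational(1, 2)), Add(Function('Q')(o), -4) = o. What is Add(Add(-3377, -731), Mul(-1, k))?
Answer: Add(-4110, Mul(-2, Pow(814, Rational(1, 2)))) ≈ -4167.1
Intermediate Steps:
Function('Q')(o) = Add(4, o)
k = Add(2, Mul(2, Pow(814, Rational(1, 2)))) (k = Add(2, Pow(Add(Add(Add(4, 48), 11757), -8553), Rational(1, 2))) = Add(2, Pow(Add(Add(52, 11757), -8553), Rational(1, 2))) = Add(2, Pow(Add(11809, -8553), Rational(1, 2))) = Add(2, Pow(3256, Rational(1, 2))) = Add(2, Mul(2, Pow(814, Rational(1, 2)))) ≈ 59.061)
Add(Add(-3377, -731), Mul(-1, k)) = Add(Add(-3377, -731), Mul(-1, Add(2, Mul(2, Pow(814, Rational(1, 2)))))) = Add(-4108, Add(-2, Mul(-2, Pow(814, Rational(1, 2))))) = Add(-4110, Mul(-2, Pow(814, Rational(1, 2))))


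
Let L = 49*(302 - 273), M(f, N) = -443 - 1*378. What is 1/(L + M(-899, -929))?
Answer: 1/600 ≈ 0.0016667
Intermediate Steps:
M(f, N) = -821 (M(f, N) = -443 - 378 = -821)
L = 1421 (L = 49*29 = 1421)
1/(L + M(-899, -929)) = 1/(1421 - 821) = 1/600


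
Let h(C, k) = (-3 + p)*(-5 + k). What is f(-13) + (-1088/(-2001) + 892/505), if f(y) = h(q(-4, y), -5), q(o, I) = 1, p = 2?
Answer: 12439382/1010505 ≈ 12.310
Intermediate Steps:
h(C, k) = 5 - k (h(C, k) = (-3 + 2)*(-5 + k) = -(-5 + k) = 5 - k)
f(y) = 10 (f(y) = 5 - 1*(-5) = 5 + 5 = 10)
f(-13) + (-1088/(-2001) + 892/505) = 10 + (-1088/(-2001) + 892/505) = 10 + (-1088*(-1/2001) + 892*(1/505)) = 10 + (1088/2001 + 892/505) = 10 + 2334332/1010505 = 12439382/1010505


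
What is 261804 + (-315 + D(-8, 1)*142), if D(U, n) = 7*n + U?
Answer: 261347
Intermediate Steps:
D(U, n) = U + 7*n
261804 + (-315 + D(-8, 1)*142) = 261804 + (-315 + (-8 + 7*1)*142) = 261804 + (-315 + (-8 + 7)*142) = 261804 + (-315 - 1*142) = 261804 + (-315 - 142) = 261804 - 457 = 261347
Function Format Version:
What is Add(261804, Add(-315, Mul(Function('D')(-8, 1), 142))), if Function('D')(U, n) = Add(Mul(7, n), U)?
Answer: 261347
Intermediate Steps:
Function('D')(U, n) = Add(U, Mul(7, n))
Add(261804, Add(-315, Mul(Function('D')(-8, 1), 142))) = Add(261804, Add(-315, Mul(Add(-8, Mul(7, 1)), 142))) = Add(261804, Add(-315, Mul(Add(-8, 7), 142))) = Add(261804, Add(-315, Mul(-1, 142))) = Add(261804, Add(-315, -142)) = Add(261804, -457) = 261347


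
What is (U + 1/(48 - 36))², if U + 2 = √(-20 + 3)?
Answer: (-23 + 12*I*√17)²/144 ≈ -13.326 - 15.805*I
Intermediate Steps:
U = -2 + I*√17 (U = -2 + √(-20 + 3) = -2 + √(-17) = -2 + I*√17 ≈ -2.0 + 4.1231*I)
(U + 1/(48 - 36))² = ((-2 + I*√17) + 1/(48 - 36))² = ((-2 + I*√17) + 1/12)² = (-23/12 + I*√17)²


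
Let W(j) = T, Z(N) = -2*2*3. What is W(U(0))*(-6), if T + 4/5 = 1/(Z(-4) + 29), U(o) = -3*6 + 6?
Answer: 378/85 ≈ 4.4471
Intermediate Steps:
U(o) = -12 (U(o) = -18 + 6 = -12)
Z(N) = -12 (Z(N) = -4*3 = -12)
T = -63/85 (T = -⅘ + 1/(-12 + 29) = -⅘ + 1/17 = -63/85 ≈ -0.74118)
W(j) = -63/85
W(U(0))*(-6) = -63/85*(-6) = 378/85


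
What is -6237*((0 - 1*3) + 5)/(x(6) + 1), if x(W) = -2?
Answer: 12474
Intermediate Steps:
-6237*((0 - 1*3) + 5)/(x(6) + 1) = -6237*((0 - 1*3) + 5)/(-2 + 1) = -6237*((0 - 3) + 5)/(-1) = -6237*(-3 + 5)*(-1) = -12474*(-1) = -6237*(-2) = 12474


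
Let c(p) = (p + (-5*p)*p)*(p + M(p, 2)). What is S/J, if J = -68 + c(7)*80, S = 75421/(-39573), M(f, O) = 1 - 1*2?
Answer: 75421/4523510484 ≈ 1.6673e-5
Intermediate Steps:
M(f, O) = -1 (M(f, O) = 1 - 2 = -1)
c(p) = (-1 + p)*(p - 5*p**2) (c(p) = (p + (-5*p)*p)*(p - 1) = (p - 5*p**2)*(-1 + p) = (-1 + p)*(p - 5*p**2))
S = -75421/39573 (S = 75421*(-1/39573) = -75421/39573 ≈ -1.9059)
J = -114308 (J = -68 + (7*(-1 - 5*7**2 + 6*7))*80 = -68 + (7*(-1 - 5*49 + 42))*80 = -68 + (7*(-1 - 245 + 42))*80 = -68 + (7*(-204))*80 = -68 - 1428*80 = -68 - 114240 = -114308)
S/J = -75421/39573/(-114308) = -75421/39573*(-1/114308) = 75421/4523510484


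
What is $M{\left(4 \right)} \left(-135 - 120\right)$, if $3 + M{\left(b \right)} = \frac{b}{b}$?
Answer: $510$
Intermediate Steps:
$M{\left(b \right)} = -2$ ($M{\left(b \right)} = -3 + \frac{b}{b} = -3 + 1 = -2$)
$M{\left(4 \right)} \left(-135 - 120\right) = - 2 \left(-135 - 120\right) = \left(-2\right) \left(-255\right) = 510$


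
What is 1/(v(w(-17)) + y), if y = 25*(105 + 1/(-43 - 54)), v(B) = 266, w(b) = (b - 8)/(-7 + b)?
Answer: 97/280402 ≈ 0.00034593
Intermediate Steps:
w(b) = (-8 + b)/(-7 + b)
y = 254600/97 (y = 25*(105 + 1/(-97)) = 25*(105 - 1/97) = 25*(10184/97) = 254600/97 ≈ 2624.7)
1/(v(w(-17)) + y) = 1/(266 + 254600/97) = 1/(280402/97) = 97/280402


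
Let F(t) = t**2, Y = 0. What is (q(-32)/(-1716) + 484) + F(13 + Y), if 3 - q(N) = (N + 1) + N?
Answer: 16977/26 ≈ 652.96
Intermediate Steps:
q(N) = 2 - 2*N (q(N) = 3 - ((N + 1) + N) = 3 - ((1 + N) + N) = 3 - (1 + 2*N) = 3 + (-1 - 2*N) = 2 - 2*N)
(q(-32)/(-1716) + 484) + F(13 + Y) = ((2 - 2*(-32))/(-1716) + 484) + (13 + 0)**2 = ((2 + 64)*(-1/1716) + 484) + 13**2 = (66*(-1/1716) + 484) + 169 = (-1/26 + 484) + 169 = 12583/26 + 169 = 16977/26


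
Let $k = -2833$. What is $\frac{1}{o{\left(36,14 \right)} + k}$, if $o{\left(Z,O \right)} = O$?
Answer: $- \frac{1}{2819} \approx -0.00035474$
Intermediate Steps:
$\frac{1}{o{\left(36,14 \right)} + k} = \frac{1}{14 - 2833} = \frac{1}{-2819} = - \frac{1}{2819}$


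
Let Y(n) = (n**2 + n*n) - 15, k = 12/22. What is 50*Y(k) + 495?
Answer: -27255/121 ≈ -225.25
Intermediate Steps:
k = 6/11 (k = 12*(1/22) = 6/11 ≈ 0.54545)
Y(n) = -15 + 2*n**2 (Y(n) = (n**2 + n**2) - 15 = 2*n**2 - 15 = -15 + 2*n**2)
50*Y(k) + 495 = 50*(-15 + 2*(6/11)**2) + 495 = 50*(-15 + 2*(36/121)) + 495 = 50*(-15 + 72/121) + 495 = 50*(-1743/121) + 495 = -87150/121 + 495 = -27255/121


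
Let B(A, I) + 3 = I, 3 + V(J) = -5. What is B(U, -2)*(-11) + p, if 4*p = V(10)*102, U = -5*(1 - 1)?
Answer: -149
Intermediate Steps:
V(J) = -8 (V(J) = -3 - 5 = -8)
U = 0 (U = -5*0 = 0)
B(A, I) = -3 + I
p = -204 (p = (-8*102)/4 = (1/4)*(-816) = -204)
B(U, -2)*(-11) + p = (-3 - 2)*(-11) - 204 = -5*(-11) - 204 = 55 - 204 = -149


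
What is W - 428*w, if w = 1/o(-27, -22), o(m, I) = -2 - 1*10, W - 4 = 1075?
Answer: 3344/3 ≈ 1114.7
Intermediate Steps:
W = 1079 (W = 4 + 1075 = 1079)
o(m, I) = -12 (o(m, I) = -2 - 10 = -12)
w = -1/12 (w = 1/(-12) = -1/12 ≈ -0.083333)
W - 428*w = 1079 - 428*(-1/12) = 1079 + 107/3 = 3344/3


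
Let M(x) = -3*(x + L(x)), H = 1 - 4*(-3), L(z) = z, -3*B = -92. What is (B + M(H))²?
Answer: 20164/9 ≈ 2240.4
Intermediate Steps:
B = 92/3 (B = -⅓*(-92) = 92/3 ≈ 30.667)
H = 13 (H = 1 + 12 = 13)
M(x) = -6*x (M(x) = -3*(x + x) = -6*x)
(B + M(H))² = (92/3 - 6*13)² = (92/3 - 78)² = (-142/3)² = 20164/9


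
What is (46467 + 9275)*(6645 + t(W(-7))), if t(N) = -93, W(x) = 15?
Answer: 365221584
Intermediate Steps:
(46467 + 9275)*(6645 + t(W(-7))) = (46467 + 9275)*(6645 - 93) = 55742*6552 = 365221584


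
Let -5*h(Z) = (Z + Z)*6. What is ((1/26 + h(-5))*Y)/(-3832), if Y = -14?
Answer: 2191/49816 ≈ 0.043982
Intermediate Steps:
h(Z) = -12*Z/5 (h(Z) = -(Z + Z)*6/5 = -2*Z*6/5 = -12*Z/5)
((1/26 + h(-5))*Y)/(-3832) = ((1/26 - 12/5*(-5))*(-14))/(-3832) = ((1/26 + 12)*(-14))*(-1/3832) = ((313/26)*(-14))*(-1/3832) = -2191/13*(-1/3832) = 2191/49816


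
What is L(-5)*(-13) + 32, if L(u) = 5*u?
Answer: 357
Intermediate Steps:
L(-5)*(-13) + 32 = (5*(-5))*(-13) + 32 = -25*(-13) + 32 = 325 + 32 = 357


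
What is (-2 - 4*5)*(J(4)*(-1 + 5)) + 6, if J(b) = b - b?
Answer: 6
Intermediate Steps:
J(b) = 0
(-2 - 4*5)*(J(4)*(-1 + 5)) + 6 = (-2 - 4*5)*(0*(-1 + 5)) + 6 = (-2 - 20)*(0*4) + 6 = -22*0 + 6 = 0 + 6 = 6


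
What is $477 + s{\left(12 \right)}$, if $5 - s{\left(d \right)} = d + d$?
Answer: $458$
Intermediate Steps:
$s{\left(d \right)} = 5 - 2 d$ ($s{\left(d \right)} = 5 - \left(d + d\right) = 5 - 2 d$)
$477 + s{\left(12 \right)} = 477 + \left(5 - 24\right) = 477 - 19 = 458$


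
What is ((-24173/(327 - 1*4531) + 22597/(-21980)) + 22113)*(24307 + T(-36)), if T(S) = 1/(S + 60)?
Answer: 11816808219243/21980 ≈ 5.3762e+8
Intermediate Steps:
T(S) = 1/(60 + S)
((-24173/(327 - 1*4531) + 22597/(-21980)) + 22113)*(24307 + T(-36)) = ((-24173/(327 - 1*4531) + 22597/(-21980)) + 22113)*(24307 + 1/(60 - 36)) = ((-24173/(327 - 4531) + 22597*(-1/21980)) + 22113)*(24307 + 1/24) = ((-24173/(-4204) - 22597/21980) + 22113)*(24307 + 1/24) = ((-24173*(-1/4204) - 22597/21980) + 22113)*(583369/24) = ((23/4 - 22597/21980) + 22113)*(583369/24) = (25947/5495 + 22113)*(583369/24) = (121536882/5495)*(583369/24) = 11816808219243/21980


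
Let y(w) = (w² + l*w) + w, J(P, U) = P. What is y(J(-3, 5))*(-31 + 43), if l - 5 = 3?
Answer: -216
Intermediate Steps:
l = 8 (l = 5 + 3 = 8)
y(w) = w² + 9*w (y(w) = (w² + 8*w) + w = w² + 9*w)
y(J(-3, 5))*(-31 + 43) = (-3*(9 - 3))*(-31 + 43) = -3*6*12 = -18*12 = -216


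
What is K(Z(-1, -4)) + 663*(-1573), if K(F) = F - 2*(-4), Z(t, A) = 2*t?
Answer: -1042893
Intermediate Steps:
K(F) = 8 + F (K(F) = F + 8 = 8 + F)
K(Z(-1, -4)) + 663*(-1573) = (8 + 2*(-1)) + 663*(-1573) = (8 - 2) - 1042899 = 6 - 1042899 = -1042893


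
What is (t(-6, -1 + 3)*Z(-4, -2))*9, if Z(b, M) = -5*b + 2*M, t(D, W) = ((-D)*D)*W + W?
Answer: -10080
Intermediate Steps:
t(D, W) = W - W*D² (t(D, W) = (-D²)*W + W = -W*D² + W = W - W*D²)
(t(-6, -1 + 3)*Z(-4, -2))*9 = (((-1 + 3)*(1 - 1*(-6)²))*(-5*(-4) + 2*(-2)))*9 = ((2*(1 - 1*36))*(20 - 4))*9 = ((2*(1 - 36))*16)*9 = ((2*(-35))*16)*9 = -70*16*9 = -1120*9 = -10080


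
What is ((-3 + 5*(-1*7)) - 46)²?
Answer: 7056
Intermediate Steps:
((-3 + 5*(-1*7)) - 46)² = ((-3 + 5*(-7)) - 46)² = ((-3 - 35) - 46)² = (-38 - 46)² = (-84)² = 7056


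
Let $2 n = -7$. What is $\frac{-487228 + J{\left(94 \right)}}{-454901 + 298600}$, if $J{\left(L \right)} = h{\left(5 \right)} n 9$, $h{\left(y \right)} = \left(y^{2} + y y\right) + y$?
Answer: $\frac{977921}{312602} \approx 3.1283$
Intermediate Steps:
$n = - \frac{7}{2}$ ($n = \frac{1}{2} \left(-7\right) = - \frac{7}{2} \approx -3.5$)
$h{\left(y \right)} = y + 2 y^{2}$ ($h{\left(y \right)} = \left(y^{2} + y^{2}\right) + y = 2 y^{2} + y = y + 2 y^{2}$)
$J{\left(L \right)} = - \frac{3465}{2}$ ($J{\left(L \right)} = 5 \left(1 + 2 \cdot 5\right) \left(- \frac{7}{2}\right) 9 = 5 \left(1 + 10\right) \left(- \frac{7}{2}\right) 9 = 5 \cdot 11 \left(- \frac{7}{2}\right) 9 = 55 \left(- \frac{7}{2}\right) 9 = \left(- \frac{385}{2}\right) 9 = - \frac{3465}{2}$)
$\frac{-487228 + J{\left(94 \right)}}{-454901 + 298600} = \frac{-487228 - \frac{3465}{2}}{-454901 + 298600} = - \frac{977921}{2 \left(-156301\right)} = \left(- \frac{977921}{2}\right) \left(- \frac{1}{156301}\right) = \frac{977921}{312602}$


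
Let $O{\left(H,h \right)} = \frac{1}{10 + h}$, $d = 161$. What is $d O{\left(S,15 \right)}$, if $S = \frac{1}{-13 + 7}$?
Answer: $\frac{161}{25} \approx 6.44$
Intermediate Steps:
$S = - \frac{1}{6}$ ($S = \frac{1}{-6} = - \frac{1}{6} \approx -0.16667$)
$d O{\left(S,15 \right)} = \frac{161}{10 + 15} = \frac{161}{25}$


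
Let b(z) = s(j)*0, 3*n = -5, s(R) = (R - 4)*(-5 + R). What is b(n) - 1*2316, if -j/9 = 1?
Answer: -2316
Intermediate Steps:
j = -9 (j = -9*1 = -9)
s(R) = (-5 + R)*(-4 + R) (s(R) = (-4 + R)*(-5 + R) = (-5 + R)*(-4 + R))
n = -5/3 (n = (⅓)*(-5) = -5/3 ≈ -1.6667)
b(z) = 0 (b(z) = (20 + (-9)² - 9*(-9))*0 = (20 + 81 + 81)*0 = 182*0 = 0)
b(n) - 1*2316 = 0 - 1*2316 = 0 - 2316 = -2316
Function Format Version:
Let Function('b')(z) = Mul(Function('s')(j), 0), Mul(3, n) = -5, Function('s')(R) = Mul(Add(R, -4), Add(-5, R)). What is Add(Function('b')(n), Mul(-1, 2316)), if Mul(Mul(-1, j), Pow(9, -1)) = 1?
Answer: -2316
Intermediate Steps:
j = -9 (j = Mul(-9, 1) = -9)
Function('s')(R) = Mul(Add(-5, R), Add(-4, R)) (Function('s')(R) = Mul(Add(-4, R), Add(-5, R)) = Mul(Add(-5, R), Add(-4, R)))
n = Rational(-5, 3) (n = Mul(Rational(1, 3), -5) = Rational(-5, 3) ≈ -1.6667)
Function('b')(z) = 0 (Function('b')(z) = Mul(Add(20, Pow(-9, 2), Mul(-9, -9)), 0) = Mul(Add(20, 81, 81), 0) = Mul(182, 0) = 0)
Add(Function('b')(n), Mul(-1, 2316)) = Add(0, Mul(-1, 2316)) = Add(0, -2316) = -2316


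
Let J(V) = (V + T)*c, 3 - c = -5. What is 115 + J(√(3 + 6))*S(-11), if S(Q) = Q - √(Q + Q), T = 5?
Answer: -589 - 64*I*√22 ≈ -589.0 - 300.19*I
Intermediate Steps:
c = 8 (c = 3 - 1*(-5) = 3 + 5 = 8)
S(Q) = Q - √2*√Q (S(Q) = Q - √(2*Q) = Q - √2*√Q)
J(V) = 40 + 8*V (J(V) = (V + 5)*8 = (5 + V)*8 = 40 + 8*V)
115 + J(√(3 + 6))*S(-11) = 115 + (40 + 8*√(3 + 6))*(-11 - √2*√(-11)) = 115 + (40 + 8*√9)*(-11 - √2*I*√11) = 115 + (40 + 8*3)*(-11 - I*√22) = 115 + (40 + 24)*(-11 - I*√22) = 115 + 64*(-11 - I*√22) = 115 + (-704 - 64*I*√22) = -589 - 64*I*√22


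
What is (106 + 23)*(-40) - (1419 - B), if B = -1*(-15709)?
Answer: 9130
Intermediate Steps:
B = 15709
(106 + 23)*(-40) - (1419 - B) = (106 + 23)*(-40) - (1419 - 1*15709) = 129*(-40) - (1419 - 15709) = -5160 - 1*(-14290) = -5160 + 14290 = 9130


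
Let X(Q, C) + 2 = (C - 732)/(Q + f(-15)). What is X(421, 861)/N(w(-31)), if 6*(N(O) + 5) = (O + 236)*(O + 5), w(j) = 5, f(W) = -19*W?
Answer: -3849/840140 ≈ -0.0045814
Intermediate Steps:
X(Q, C) = -2 + (-732 + C)/(285 + Q) (X(Q, C) = -2 + (C - 732)/(Q - 19*(-15)) = -2 + (-732 + C)/(Q + 285) = -2 + (-732 + C)/(285 + Q))
N(O) = -5 + (5 + O)*(236 + O)/6 (N(O) = -5 + ((O + 236)*(O + 5))/6 = -5 + ((236 + O)*(5 + O))/6 = -5 + ((5 + O)*(236 + O))/6 = -5 + (5 + O)*(236 + O)/6)
X(421, 861)/N(w(-31)) = ((-1302 + 861 - 2*421)/(285 + 421))/(575/3 + (1/6)*5**2 + (241/6)*5) = ((-1302 + 861 - 842)/706)/(575/3 + (1/6)*25 + 1205/6) = ((1/706)*(-1283))/(575/3 + 25/6 + 1205/6) = -1283/(706*1190/3) = -1283/706*3/1190 = -3849/840140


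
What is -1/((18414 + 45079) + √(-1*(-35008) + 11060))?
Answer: -63493/4031314981 + 2*√11517/4031314981 ≈ -1.5697e-5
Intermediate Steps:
-1/((18414 + 45079) + √(-1*(-35008) + 11060)) = -1/(63493 + √(35008 + 11060)) = -1/(63493 + √46068) = -1/(63493 + 2*√11517)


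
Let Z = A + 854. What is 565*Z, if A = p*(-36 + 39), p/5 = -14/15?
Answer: 474600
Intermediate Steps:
p = -14/3 (p = 5*(-14/15) = -14/3 ≈ -4.6667)
A = -14 (A = -14*(-36 + 39)/3 = -14/3*3 = -14)
Z = 840 (Z = -14 + 854 = 840)
565*Z = 565*840 = 474600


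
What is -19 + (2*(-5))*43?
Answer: -449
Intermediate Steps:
-19 + (2*(-5))*43 = -19 - 10*43 = -19 - 430 = -449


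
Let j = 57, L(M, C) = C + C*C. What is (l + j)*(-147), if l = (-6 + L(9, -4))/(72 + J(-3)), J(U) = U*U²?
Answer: -41993/5 ≈ -8398.6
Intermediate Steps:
L(M, C) = C + C²
J(U) = U³
l = 2/15 (l = (-6 - 4*(1 - 4))/(72 + (-3)³) = (-6 - 4*(-3))/(72 - 27) = (-6 + 12)/45 = 6*(1/45) = 2/15 ≈ 0.13333)
(l + j)*(-147) = (2/15 + 57)*(-147) = (857/15)*(-147) = -41993/5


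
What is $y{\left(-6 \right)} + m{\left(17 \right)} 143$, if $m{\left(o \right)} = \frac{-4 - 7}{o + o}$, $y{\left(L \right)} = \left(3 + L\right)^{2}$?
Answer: $- \frac{1267}{34} \approx -37.265$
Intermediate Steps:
$m{\left(o \right)} = - \frac{11}{2 o}$
$y{\left(-6 \right)} + m{\left(17 \right)} 143 = \left(3 - 6\right)^{2} + - \frac{11}{2 \cdot 17} \cdot 143 = \left(-3\right)^{2} + \left(- \frac{11}{2}\right) \frac{1}{17} \cdot 143 = 9 - \frac{1573}{34} = - \frac{1267}{34}$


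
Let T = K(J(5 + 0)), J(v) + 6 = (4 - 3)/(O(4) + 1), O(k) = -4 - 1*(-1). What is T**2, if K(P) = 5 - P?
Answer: 529/4 ≈ 132.25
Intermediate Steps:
O(k) = -3 (O(k) = -4 + 1 = -3)
J(v) = -13/2 (J(v) = -6 + (4 - 3)/(-3 + 1) = -6 + 1/(-2) = -6 + 1*(-1/2) = -6 - 1/2 = -13/2)
T = 23/2 (T = 5 - 1*(-13/2) = 5 + 13/2 = 23/2 ≈ 11.500)
T**2 = (23/2)**2 = 529/4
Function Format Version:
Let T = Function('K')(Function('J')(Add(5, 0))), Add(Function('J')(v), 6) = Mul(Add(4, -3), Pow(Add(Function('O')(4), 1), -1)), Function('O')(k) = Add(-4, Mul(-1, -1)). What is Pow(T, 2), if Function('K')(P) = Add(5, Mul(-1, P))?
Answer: Rational(529, 4) ≈ 132.25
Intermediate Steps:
Function('O')(k) = -3 (Function('O')(k) = Add(-4, 1) = -3)
Function('J')(v) = Rational(-13, 2) (Function('J')(v) = Add(-6, Mul(Add(4, -3), Pow(Add(-3, 1), -1))) = Add(-6, Mul(1, Pow(-2, -1))) = Add(-6, Mul(1, Rational(-1, 2))) = Add(-6, Rational(-1, 2)) = Rational(-13, 2))
T = Rational(23, 2) (T = Add(5, Mul(-1, Rational(-13, 2))) = Add(5, Rational(13, 2)) = Rational(23, 2) ≈ 11.500)
Pow(T, 2) = Pow(Rational(23, 2), 2) = Rational(529, 4)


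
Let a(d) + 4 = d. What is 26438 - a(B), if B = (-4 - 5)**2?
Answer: 26361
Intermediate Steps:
B = 81 (B = (-9)**2 = 81)
a(d) = -4 + d
26438 - a(B) = 26438 - (-4 + 81) = 26438 - 1*77 = 26438 - 77 = 26361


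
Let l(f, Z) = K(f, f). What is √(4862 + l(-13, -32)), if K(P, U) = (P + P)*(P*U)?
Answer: 6*√13 ≈ 21.633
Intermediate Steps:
K(P, U) = 2*U*P² (K(P, U) = (2*P)*(P*U) = 2*U*P²)
l(f, Z) = 2*f³ (l(f, Z) = 2*f*f² = 2*f³)
√(4862 + l(-13, -32)) = √(4862 + 2*(-13)³) = √(4862 + 2*(-2197)) = √(4862 - 4394) = √468 = 6*√13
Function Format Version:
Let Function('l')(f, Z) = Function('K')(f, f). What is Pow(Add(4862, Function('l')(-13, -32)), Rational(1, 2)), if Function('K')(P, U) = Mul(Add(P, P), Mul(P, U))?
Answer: Mul(6, Pow(13, Rational(1, 2))) ≈ 21.633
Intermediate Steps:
Function('K')(P, U) = Mul(2, U, Pow(P, 2)) (Function('K')(P, U) = Mul(Mul(2, P), Mul(P, U)) = Mul(2, U, Pow(P, 2)))
Function('l')(f, Z) = Mul(2, Pow(f, 3)) (Function('l')(f, Z) = Mul(2, f, Pow(f, 2)) = Mul(2, Pow(f, 3)))
Pow(Add(4862, Function('l')(-13, -32)), Rational(1, 2)) = Pow(Add(4862, Mul(2, Pow(-13, 3))), Rational(1, 2)) = Pow(Add(4862, Mul(2, -2197)), Rational(1, 2)) = Pow(Add(4862, -4394), Rational(1, 2)) = Pow(468, Rational(1, 2)) = Mul(6, Pow(13, Rational(1, 2)))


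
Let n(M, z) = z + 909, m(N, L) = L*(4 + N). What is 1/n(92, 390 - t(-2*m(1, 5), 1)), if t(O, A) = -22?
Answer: 1/1321 ≈ 0.00075700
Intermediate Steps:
n(M, z) = 909 + z
1/n(92, 390 - t(-2*m(1, 5), 1)) = 1/(909 + (390 - 1*(-22))) = 1/(909 + (390 + 22)) = 1/(909 + 412) = 1/1321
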